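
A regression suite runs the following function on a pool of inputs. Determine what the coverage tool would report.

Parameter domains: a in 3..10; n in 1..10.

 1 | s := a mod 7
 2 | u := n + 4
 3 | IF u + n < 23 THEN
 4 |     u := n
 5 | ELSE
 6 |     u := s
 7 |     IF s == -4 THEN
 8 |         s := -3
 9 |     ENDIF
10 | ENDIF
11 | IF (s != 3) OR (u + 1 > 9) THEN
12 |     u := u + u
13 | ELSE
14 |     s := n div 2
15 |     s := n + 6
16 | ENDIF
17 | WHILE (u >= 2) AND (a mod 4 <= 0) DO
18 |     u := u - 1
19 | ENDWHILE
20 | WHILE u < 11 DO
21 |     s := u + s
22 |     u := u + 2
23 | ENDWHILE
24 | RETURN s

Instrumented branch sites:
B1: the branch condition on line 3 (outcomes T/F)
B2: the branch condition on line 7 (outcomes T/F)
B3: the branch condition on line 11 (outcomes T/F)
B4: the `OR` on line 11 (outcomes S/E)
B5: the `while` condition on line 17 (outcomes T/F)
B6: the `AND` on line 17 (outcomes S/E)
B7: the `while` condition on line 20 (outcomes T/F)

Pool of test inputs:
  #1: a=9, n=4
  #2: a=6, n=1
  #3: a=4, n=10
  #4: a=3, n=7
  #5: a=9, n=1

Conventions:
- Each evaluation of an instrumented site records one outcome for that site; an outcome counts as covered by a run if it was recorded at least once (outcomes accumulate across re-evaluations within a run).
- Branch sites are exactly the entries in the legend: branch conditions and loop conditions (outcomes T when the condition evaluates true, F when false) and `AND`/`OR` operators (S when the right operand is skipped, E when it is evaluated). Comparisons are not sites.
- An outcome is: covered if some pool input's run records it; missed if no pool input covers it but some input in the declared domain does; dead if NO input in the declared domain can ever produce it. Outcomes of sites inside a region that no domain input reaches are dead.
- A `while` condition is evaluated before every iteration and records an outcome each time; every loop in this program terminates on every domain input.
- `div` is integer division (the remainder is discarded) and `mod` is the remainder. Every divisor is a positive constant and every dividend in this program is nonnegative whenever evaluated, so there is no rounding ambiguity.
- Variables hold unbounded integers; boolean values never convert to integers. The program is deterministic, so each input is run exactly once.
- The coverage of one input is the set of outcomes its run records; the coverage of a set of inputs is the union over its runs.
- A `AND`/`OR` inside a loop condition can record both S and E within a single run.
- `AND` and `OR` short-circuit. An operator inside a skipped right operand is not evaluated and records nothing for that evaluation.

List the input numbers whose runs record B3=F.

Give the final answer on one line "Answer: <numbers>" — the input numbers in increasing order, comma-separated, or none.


input #1 (a=9, n=4): misses B3=F
input #2 (a=6, n=1): misses B3=F
input #3 (a=4, n=10): misses B3=F
input #4 (a=3, n=7): covers B3=F
input #5 (a=9, n=1): misses B3=F
Answer: 4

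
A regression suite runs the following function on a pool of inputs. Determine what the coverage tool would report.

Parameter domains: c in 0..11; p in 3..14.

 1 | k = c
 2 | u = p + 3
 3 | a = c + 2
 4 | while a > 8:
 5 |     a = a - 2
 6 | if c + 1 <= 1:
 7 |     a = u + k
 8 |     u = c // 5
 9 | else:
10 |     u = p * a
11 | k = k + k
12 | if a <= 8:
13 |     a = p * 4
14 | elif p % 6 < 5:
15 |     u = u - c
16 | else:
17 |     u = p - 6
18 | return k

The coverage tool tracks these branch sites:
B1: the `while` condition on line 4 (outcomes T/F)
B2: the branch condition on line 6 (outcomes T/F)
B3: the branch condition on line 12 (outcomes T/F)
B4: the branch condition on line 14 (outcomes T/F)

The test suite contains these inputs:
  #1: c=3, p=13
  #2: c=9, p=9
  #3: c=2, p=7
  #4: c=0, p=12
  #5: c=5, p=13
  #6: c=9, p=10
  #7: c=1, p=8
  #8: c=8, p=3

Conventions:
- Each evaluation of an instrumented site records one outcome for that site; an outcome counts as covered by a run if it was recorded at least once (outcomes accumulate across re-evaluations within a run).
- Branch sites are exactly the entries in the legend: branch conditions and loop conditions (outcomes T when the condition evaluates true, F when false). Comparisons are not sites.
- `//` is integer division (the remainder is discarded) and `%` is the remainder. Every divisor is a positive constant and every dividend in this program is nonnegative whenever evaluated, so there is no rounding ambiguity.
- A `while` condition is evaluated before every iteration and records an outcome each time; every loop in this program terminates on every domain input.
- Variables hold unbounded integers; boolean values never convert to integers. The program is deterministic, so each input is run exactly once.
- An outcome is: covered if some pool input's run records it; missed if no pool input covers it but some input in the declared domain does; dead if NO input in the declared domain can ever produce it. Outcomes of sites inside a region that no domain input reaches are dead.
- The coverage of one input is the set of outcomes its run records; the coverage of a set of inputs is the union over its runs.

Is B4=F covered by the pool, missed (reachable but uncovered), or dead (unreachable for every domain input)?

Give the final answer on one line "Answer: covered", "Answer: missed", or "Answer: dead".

no pool input records B4=F
but domain input (c=0, p=11) does record it -> reachable, so missed

Answer: missed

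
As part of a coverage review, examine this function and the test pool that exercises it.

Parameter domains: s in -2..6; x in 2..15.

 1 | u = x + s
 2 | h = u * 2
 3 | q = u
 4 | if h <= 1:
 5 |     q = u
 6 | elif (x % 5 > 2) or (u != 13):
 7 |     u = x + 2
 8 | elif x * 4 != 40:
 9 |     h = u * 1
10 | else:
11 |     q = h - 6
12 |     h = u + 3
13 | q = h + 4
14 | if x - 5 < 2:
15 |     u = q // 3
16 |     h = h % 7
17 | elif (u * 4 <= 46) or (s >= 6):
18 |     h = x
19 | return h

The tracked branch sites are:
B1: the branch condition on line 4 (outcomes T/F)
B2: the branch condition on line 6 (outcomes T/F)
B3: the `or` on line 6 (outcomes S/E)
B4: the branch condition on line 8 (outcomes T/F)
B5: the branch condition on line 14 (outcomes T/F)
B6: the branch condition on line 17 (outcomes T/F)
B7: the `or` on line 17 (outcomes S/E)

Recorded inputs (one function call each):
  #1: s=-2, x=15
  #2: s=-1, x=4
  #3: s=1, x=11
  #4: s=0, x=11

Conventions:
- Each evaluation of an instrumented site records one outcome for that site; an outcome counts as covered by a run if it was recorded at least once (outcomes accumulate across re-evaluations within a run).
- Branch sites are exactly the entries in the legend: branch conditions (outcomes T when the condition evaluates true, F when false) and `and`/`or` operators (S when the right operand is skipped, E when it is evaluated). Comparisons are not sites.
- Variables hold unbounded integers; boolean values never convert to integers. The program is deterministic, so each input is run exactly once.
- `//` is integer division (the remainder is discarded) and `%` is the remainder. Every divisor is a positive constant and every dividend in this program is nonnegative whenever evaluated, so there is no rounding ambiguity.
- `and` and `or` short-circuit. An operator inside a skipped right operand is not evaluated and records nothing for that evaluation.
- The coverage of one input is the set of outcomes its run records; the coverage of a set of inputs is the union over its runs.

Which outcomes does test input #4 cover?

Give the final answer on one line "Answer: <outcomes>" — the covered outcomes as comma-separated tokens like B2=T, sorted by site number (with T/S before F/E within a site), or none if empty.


Running input #4 (s=0, x=11), event by event:
  B1->F, B3->E, B2->T, B5->F, B7->E, B6->F
as a set, this run covers: B1=F, B2=T, B3=E, B5=F, B6=F, B7=E
Answer: B1=F, B2=T, B3=E, B5=F, B6=F, B7=E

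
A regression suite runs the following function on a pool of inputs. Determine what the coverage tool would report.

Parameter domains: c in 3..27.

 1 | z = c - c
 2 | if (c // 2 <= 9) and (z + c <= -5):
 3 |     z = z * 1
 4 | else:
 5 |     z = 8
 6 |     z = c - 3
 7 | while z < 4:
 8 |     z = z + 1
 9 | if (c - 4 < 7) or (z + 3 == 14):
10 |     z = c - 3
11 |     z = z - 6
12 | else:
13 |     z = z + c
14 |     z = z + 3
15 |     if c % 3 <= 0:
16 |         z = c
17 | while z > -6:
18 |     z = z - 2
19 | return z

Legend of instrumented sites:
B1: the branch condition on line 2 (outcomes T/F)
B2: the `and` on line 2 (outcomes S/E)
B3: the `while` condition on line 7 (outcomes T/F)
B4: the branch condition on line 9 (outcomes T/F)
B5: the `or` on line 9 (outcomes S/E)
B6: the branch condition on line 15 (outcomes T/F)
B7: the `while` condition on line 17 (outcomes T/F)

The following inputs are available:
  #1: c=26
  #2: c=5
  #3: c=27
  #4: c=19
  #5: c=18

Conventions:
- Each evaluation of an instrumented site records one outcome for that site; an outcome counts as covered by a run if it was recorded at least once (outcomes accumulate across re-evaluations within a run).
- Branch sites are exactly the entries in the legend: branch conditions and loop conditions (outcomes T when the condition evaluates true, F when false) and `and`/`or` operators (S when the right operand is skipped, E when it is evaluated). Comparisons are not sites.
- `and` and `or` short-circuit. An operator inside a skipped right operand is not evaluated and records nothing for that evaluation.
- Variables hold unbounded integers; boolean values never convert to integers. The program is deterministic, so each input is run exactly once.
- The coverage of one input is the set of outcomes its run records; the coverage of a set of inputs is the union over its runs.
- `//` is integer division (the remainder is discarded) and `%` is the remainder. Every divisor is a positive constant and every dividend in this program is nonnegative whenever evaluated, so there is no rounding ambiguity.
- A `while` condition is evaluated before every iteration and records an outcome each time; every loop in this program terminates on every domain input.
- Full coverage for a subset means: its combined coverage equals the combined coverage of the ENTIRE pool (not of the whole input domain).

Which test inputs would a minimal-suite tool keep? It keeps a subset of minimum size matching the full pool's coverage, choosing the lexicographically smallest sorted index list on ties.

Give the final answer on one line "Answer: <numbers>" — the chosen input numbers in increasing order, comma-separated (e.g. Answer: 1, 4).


test 1 (c=26) hits B1=F, B2=S, B3=F, B4=F, B5=E, B6=F, B7=T, B7=F
test 2 (c=5) hits B1=F, B2=E, B3=T, B3=F, B4=T, B5=S, B7=T, B7=F
test 3 (c=27) hits B1=F, B2=S, B3=F, B4=F, B5=E, B6=T, B7=T, B7=F
test 4 (c=19) hits B1=F, B2=E, B3=F, B4=F, B5=E, B6=F, B7=T, B7=F
test 5 (c=18) hits B1=F, B2=E, B3=F, B4=F, B5=E, B6=T, B7=T, B7=F
together the pool reaches 13 outcomes: B1=F, B2=S, B2=E, B3=T, B3=F, B4=T, B4=F, B5=S, B5=E, B6=T, B6=F, B7=T, B7=F
no size-1 subset reaches all 13 outcomes (best union: 8/13)
no size-2 subset reaches all 13 outcomes (best union: 12/13)
inputs {1, 2, 3} (size 3) cover everything; no size-3 subset with a lexicographically smaller index list covers all 13
Answer: 1, 2, 3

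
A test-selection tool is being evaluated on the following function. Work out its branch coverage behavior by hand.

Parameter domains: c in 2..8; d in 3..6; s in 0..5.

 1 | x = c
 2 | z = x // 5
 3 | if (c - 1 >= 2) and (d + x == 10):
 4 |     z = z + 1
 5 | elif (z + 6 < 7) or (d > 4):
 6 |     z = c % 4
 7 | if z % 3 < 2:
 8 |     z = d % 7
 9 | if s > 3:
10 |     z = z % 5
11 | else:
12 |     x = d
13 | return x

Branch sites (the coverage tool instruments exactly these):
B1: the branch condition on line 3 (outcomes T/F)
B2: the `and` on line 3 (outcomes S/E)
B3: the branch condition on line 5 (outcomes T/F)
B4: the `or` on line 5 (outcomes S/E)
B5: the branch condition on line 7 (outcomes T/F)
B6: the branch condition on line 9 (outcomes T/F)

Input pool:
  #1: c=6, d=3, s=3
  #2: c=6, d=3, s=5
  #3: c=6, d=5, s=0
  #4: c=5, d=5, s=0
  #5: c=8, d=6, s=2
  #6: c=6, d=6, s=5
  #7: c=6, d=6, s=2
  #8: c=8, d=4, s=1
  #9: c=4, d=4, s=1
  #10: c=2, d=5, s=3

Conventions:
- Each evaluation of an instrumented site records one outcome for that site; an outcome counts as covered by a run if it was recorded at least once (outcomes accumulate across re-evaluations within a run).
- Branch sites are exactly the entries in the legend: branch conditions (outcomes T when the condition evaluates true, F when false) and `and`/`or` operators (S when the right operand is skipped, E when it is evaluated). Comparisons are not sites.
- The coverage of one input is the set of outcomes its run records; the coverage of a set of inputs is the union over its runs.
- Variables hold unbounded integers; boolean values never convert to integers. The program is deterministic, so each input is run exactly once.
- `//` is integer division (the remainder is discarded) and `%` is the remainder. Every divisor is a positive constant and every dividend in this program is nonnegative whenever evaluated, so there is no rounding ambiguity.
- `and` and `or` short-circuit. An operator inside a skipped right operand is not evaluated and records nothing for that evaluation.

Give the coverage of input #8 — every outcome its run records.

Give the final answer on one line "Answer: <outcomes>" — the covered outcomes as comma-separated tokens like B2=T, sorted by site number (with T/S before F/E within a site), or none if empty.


Simulating input #8 (c=8, d=4, s=1) step by step:
  B2->E, B1->F, B4->E, B3->F, B5->T, B6->F
collecting distinct outcomes: B1=F, B2=E, B3=F, B4=E, B5=T, B6=F
Answer: B1=F, B2=E, B3=F, B4=E, B5=T, B6=F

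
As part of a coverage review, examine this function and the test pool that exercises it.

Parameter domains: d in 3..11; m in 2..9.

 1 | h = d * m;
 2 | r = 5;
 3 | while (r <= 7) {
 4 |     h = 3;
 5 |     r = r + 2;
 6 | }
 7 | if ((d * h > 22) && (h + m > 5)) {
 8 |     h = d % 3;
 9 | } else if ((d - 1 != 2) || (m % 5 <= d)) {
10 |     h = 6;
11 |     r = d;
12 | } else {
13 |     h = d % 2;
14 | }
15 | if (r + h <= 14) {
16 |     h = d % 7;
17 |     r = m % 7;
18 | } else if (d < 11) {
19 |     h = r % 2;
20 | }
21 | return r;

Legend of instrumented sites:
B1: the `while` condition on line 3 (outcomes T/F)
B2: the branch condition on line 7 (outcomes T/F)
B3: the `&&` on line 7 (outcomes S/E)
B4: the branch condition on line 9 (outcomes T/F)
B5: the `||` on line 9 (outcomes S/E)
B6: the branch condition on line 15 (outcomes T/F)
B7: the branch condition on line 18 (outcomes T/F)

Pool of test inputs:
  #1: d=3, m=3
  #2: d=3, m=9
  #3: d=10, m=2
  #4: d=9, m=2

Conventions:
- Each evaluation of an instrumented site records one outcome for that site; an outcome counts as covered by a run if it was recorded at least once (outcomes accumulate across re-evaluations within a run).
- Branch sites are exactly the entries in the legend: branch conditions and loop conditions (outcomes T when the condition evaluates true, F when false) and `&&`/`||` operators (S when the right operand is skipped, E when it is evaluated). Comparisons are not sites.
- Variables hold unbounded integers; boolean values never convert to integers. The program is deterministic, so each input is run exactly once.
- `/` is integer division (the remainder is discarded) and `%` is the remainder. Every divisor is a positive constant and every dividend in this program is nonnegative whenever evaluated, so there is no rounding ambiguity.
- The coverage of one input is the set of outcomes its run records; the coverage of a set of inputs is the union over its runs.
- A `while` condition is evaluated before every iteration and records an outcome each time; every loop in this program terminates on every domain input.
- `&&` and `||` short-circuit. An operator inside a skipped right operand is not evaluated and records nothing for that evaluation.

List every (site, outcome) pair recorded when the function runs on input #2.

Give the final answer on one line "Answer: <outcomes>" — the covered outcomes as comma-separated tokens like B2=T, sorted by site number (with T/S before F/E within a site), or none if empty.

Tracing the run of input #2 (d=3, m=9):
  B1->T, B1->T, B1->F, B3->S, B2->F, B5->E, B4->F, B6->T
distinct outcomes covered: B1=T, B1=F, B2=F, B3=S, B4=F, B5=E, B6=T

Answer: B1=T, B1=F, B2=F, B3=S, B4=F, B5=E, B6=T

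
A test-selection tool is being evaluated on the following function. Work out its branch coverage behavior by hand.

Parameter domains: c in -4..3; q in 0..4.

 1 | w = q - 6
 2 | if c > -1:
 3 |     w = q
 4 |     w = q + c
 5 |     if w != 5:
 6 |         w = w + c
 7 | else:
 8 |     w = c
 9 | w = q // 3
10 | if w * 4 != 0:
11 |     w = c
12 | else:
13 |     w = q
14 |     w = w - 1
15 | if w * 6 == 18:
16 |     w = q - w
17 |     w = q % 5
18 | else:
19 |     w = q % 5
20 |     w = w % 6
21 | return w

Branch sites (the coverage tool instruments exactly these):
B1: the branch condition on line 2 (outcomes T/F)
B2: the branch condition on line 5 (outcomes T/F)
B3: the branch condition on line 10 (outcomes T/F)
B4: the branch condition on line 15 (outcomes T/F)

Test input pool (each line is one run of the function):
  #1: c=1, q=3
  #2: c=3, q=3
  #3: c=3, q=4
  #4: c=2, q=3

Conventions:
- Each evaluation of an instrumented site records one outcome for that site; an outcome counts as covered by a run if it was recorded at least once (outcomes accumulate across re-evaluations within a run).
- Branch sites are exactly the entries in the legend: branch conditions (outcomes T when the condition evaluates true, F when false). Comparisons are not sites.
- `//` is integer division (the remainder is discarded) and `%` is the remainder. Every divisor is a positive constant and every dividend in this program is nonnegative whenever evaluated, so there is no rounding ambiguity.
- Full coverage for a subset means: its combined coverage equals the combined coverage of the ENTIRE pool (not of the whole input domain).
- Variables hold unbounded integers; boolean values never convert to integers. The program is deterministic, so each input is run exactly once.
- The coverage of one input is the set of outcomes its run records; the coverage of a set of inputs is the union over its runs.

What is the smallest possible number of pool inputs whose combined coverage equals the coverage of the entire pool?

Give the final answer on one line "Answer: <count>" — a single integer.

#1 (c=1, q=3) -> B1->T, B2->T, B3->T, B4->F; covered: B1=T, B2=T, B3=T, B4=F
#2 (c=3, q=3) -> B1->T, B2->T, B3->T, B4->T; covered: B1=T, B2=T, B3=T, B4=T
#3 (c=3, q=4) -> B1->T, B2->T, B3->T, B4->T; covered: B1=T, B2=T, B3=T, B4=T
#4 (c=2, q=3) -> B1->T, B2->F, B3->T, B4->F; covered: B1=T, B2=F, B3=T, B4=F
pool-wide coverage (6 outcomes): B1=T, B2=T, B2=F, B3=T, B4=T, B4=F
size 1 is not enough: best union over all size-1 subsets is 4/6
the canonical winner is {2, 4}: size 2, full 6-outcome coverage, earliest index list among size-2 covers

Answer: 2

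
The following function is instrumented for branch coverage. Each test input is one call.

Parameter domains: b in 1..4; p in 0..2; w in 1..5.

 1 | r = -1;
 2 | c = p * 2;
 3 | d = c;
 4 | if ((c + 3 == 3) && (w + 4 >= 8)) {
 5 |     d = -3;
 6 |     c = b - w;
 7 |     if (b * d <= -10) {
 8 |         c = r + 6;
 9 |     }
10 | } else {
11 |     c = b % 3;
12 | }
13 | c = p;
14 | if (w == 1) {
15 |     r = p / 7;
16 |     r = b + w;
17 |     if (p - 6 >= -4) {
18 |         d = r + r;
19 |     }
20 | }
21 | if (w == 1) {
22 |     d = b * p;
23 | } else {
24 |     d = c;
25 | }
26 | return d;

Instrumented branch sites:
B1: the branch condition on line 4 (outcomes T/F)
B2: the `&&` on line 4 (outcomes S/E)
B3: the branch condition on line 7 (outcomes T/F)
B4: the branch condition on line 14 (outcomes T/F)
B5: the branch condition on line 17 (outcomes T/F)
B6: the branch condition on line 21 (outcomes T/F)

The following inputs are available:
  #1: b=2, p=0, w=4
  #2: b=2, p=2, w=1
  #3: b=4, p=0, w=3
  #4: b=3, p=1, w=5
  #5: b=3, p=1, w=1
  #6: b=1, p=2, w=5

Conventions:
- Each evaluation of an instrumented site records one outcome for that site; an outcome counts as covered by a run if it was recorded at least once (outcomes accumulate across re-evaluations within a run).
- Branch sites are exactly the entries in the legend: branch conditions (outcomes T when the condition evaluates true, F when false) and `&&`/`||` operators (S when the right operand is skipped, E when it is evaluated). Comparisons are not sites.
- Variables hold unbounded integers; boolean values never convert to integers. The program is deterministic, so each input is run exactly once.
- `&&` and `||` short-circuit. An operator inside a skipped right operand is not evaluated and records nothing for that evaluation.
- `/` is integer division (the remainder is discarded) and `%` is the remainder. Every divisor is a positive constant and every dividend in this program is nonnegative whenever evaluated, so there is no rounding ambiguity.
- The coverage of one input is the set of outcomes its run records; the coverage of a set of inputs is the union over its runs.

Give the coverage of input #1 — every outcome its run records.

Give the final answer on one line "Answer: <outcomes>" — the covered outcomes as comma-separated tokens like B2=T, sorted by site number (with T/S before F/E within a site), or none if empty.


Running input #1 (b=2, p=0, w=4), event by event:
  B2->E, B1->T, B3->F, B4->F, B6->F
collecting distinct outcomes: B1=T, B2=E, B3=F, B4=F, B6=F
Answer: B1=T, B2=E, B3=F, B4=F, B6=F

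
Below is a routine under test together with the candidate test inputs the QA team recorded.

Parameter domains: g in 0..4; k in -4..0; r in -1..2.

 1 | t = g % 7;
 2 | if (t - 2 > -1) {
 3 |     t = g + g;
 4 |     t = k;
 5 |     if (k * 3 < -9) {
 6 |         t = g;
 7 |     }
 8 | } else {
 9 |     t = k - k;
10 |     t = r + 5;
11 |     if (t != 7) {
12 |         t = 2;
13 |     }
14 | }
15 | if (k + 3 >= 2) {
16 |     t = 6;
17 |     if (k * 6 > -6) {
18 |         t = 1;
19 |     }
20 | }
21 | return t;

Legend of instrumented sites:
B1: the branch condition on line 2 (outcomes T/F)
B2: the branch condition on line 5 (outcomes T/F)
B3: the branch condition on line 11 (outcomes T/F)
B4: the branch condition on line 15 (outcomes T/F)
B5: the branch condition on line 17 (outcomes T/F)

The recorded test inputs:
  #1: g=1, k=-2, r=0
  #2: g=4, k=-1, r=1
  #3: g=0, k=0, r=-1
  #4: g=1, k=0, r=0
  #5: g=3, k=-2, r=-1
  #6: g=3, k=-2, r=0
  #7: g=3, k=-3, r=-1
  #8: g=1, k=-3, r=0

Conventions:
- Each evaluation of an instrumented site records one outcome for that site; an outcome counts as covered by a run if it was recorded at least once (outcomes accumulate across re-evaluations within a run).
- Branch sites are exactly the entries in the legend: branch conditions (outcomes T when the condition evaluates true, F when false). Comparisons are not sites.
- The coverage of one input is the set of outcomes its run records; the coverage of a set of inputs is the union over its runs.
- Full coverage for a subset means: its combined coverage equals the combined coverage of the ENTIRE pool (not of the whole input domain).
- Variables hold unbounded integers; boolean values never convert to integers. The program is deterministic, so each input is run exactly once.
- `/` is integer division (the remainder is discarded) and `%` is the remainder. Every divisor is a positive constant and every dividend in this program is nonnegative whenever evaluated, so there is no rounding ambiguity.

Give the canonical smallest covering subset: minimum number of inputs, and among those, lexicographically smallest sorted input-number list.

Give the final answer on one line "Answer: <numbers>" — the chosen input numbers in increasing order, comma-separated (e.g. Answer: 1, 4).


run #1 (g=1, k=-2, r=0) runs B1->F, B3->T, B4->F; records B1=F, B3=T, B4=F
run #2 (g=4, k=-1, r=1) runs B1->T, B2->F, B4->T, B5->F; records B1=T, B2=F, B4=T, B5=F
run #3 (g=0, k=0, r=-1) runs B1->F, B3->T, B4->T, B5->T; records B1=F, B3=T, B4=T, B5=T
run #4 (g=1, k=0, r=0) runs B1->F, B3->T, B4->T, B5->T; records B1=F, B3=T, B4=T, B5=T
run #5 (g=3, k=-2, r=-1) runs B1->T, B2->F, B4->F; records B1=T, B2=F, B4=F
run #6 (g=3, k=-2, r=0) runs B1->T, B2->F, B4->F; records B1=T, B2=F, B4=F
run #7 (g=3, k=-3, r=-1) runs B1->T, B2->F, B4->F; records B1=T, B2=F, B4=F
run #8 (g=1, k=-3, r=0) runs B1->F, B3->T, B4->F; records B1=F, B3=T, B4=F
union over all inputs: B1=T, B1=F, B2=F, B3=T, B4=T, B4=F, B5=T, B5=F (8 outcomes)
size 1 is not enough: best union over all size-1 subsets is 4/8
size 2 is not enough: best union over all size-2 subsets is 7/8
inputs {1, 2, 3} (size 3) cover everything; no size-3 subset with a lexicographically smaller index list covers all 8
Answer: 1, 2, 3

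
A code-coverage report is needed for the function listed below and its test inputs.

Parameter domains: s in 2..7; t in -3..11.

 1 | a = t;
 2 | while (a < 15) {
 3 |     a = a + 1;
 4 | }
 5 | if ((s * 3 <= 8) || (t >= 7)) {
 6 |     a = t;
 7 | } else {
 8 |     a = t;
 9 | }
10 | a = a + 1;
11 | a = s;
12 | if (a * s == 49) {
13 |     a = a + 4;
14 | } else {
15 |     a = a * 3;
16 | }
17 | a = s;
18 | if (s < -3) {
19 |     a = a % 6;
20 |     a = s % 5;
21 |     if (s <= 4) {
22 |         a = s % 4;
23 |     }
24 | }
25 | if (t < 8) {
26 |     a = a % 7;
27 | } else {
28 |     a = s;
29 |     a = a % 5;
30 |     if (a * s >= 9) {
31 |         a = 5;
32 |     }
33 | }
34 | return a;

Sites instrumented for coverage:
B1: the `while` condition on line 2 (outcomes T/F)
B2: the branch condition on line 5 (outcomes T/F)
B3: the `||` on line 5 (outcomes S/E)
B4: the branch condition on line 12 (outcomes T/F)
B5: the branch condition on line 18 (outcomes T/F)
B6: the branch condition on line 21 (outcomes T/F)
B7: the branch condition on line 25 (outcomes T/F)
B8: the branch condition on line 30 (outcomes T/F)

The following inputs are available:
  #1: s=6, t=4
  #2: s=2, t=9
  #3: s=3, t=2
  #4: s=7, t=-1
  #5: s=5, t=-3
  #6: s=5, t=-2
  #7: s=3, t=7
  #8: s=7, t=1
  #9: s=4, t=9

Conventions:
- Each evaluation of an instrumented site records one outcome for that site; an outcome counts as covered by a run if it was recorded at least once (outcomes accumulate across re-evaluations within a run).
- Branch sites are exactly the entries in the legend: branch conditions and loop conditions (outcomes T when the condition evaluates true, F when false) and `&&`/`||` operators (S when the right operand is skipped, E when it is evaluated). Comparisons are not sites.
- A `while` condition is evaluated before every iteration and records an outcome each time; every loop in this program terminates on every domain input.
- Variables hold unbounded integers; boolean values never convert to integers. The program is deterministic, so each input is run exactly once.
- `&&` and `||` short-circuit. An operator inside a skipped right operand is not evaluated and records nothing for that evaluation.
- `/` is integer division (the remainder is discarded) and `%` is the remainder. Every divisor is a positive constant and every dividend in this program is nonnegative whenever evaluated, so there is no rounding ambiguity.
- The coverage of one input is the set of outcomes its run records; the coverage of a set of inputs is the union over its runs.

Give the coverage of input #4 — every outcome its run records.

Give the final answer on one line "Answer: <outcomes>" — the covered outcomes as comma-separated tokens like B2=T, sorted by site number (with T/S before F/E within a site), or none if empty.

Running input #4 (s=7, t=-1), event by event:
  B1->T, B1->T, B1->T, B1->T, B1->T, B1->T, B1->T, B1->T, B1->T, B1->T
  B1->T, B1->T, B1->T, B1->T, B1->T, B1->T, B1->F, B3->E, B2->F, B4->T
  B5->F, B7->T
as a set, this run covers: B1=T, B1=F, B2=F, B3=E, B4=T, B5=F, B7=T

Answer: B1=T, B1=F, B2=F, B3=E, B4=T, B5=F, B7=T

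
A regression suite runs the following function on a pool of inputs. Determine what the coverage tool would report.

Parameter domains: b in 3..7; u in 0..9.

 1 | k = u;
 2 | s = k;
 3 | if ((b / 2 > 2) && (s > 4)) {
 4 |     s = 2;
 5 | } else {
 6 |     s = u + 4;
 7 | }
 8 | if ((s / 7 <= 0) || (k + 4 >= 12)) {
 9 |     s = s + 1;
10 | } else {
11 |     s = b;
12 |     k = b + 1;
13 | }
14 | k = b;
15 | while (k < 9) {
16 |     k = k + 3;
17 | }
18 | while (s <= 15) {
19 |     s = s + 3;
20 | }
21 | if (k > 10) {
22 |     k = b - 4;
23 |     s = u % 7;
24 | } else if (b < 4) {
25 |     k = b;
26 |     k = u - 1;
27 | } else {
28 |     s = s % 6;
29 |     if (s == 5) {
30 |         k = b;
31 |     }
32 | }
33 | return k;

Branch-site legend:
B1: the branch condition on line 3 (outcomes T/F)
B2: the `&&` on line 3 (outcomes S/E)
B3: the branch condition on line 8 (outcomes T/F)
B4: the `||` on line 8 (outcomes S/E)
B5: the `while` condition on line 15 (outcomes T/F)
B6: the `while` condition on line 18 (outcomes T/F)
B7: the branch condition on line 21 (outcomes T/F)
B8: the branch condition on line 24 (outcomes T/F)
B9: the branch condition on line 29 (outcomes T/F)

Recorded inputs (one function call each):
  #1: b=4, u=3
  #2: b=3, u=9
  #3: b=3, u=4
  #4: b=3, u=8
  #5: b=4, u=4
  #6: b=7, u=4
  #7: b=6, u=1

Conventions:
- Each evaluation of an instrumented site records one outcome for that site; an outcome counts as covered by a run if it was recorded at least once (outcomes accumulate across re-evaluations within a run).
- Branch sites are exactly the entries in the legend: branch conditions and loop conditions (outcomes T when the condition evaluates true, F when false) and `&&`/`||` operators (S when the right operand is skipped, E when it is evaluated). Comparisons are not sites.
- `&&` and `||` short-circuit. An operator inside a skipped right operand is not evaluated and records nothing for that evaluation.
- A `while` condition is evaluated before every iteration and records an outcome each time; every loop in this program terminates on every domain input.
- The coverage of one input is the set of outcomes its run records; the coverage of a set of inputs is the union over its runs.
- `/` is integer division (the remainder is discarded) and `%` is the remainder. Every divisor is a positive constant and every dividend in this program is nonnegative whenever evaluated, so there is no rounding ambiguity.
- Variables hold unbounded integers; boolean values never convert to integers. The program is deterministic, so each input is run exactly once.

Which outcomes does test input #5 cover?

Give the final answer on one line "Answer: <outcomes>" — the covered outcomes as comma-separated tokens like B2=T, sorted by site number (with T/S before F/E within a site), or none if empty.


Tracing the run of input #5 (b=4, u=4):
  B2->S, B1->F, B4->E, B3->F, B5->T, B5->T, B5->F, B6->T, B6->T, B6->T
  B6->T, B6->F, B7->F, B8->F, B9->F
distinct outcomes covered: B1=F, B2=S, B3=F, B4=E, B5=T, B5=F, B6=T, B6=F, B7=F, B8=F, B9=F
Answer: B1=F, B2=S, B3=F, B4=E, B5=T, B5=F, B6=T, B6=F, B7=F, B8=F, B9=F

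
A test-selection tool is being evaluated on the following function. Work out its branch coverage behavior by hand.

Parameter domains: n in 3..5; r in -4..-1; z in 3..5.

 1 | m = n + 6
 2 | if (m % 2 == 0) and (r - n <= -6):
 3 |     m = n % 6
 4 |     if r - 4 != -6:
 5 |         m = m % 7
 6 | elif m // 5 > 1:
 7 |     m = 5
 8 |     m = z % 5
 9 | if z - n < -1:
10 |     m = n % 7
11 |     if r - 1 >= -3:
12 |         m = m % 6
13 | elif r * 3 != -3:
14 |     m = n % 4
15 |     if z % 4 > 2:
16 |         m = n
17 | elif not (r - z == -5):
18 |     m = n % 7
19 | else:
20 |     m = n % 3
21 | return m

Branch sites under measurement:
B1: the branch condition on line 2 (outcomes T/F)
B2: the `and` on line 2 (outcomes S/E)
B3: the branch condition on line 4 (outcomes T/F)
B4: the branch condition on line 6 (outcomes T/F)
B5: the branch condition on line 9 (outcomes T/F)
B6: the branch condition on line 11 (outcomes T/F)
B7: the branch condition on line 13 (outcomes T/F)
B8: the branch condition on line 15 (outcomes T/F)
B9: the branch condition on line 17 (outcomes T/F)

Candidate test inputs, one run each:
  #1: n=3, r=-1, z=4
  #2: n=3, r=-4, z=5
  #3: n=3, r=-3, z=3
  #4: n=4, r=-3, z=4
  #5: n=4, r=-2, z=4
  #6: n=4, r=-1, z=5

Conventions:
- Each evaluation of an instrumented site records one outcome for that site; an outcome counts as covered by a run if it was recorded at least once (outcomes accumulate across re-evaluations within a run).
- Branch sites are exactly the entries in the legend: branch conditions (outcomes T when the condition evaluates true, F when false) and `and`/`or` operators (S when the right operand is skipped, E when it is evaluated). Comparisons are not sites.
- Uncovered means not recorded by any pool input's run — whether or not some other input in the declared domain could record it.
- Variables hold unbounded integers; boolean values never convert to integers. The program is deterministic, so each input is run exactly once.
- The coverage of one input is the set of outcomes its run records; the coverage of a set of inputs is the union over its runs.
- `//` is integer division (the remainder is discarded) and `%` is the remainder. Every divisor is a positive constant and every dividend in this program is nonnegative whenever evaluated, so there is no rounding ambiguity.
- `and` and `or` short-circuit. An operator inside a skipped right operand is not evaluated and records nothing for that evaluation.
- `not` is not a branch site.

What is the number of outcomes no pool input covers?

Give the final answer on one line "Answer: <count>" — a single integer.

#1 (n=3, r=-1, z=4) -> covered: B1=F, B2=S, B4=F, B5=F, B7=F, B9=F
#2 (n=3, r=-4, z=5) -> covered: B1=F, B2=S, B4=F, B5=F, B7=T, B8=F
#3 (n=3, r=-3, z=3) -> covered: B1=F, B2=S, B4=F, B5=F, B7=T, B8=T
#4 (n=4, r=-3, z=4) -> covered: B1=T, B2=E, B3=T, B5=F, B7=T, B8=F
#5 (n=4, r=-2, z=4) -> covered: B1=T, B2=E, B3=F, B5=F, B7=T, B8=F
#6 (n=4, r=-1, z=5) -> covered: B1=F, B2=E, B4=T, B5=F, B7=F, B9=T
union over the pool: B1=T, B1=F, B2=S, B2=E, B3=T, B3=F, B4=T, B4=F, B5=F, B7=T, B7=F, B8=T, B8=F, B9=T, B9=F
uncovered (3 of 18): B5=T, B6=T, B6=F

Answer: 3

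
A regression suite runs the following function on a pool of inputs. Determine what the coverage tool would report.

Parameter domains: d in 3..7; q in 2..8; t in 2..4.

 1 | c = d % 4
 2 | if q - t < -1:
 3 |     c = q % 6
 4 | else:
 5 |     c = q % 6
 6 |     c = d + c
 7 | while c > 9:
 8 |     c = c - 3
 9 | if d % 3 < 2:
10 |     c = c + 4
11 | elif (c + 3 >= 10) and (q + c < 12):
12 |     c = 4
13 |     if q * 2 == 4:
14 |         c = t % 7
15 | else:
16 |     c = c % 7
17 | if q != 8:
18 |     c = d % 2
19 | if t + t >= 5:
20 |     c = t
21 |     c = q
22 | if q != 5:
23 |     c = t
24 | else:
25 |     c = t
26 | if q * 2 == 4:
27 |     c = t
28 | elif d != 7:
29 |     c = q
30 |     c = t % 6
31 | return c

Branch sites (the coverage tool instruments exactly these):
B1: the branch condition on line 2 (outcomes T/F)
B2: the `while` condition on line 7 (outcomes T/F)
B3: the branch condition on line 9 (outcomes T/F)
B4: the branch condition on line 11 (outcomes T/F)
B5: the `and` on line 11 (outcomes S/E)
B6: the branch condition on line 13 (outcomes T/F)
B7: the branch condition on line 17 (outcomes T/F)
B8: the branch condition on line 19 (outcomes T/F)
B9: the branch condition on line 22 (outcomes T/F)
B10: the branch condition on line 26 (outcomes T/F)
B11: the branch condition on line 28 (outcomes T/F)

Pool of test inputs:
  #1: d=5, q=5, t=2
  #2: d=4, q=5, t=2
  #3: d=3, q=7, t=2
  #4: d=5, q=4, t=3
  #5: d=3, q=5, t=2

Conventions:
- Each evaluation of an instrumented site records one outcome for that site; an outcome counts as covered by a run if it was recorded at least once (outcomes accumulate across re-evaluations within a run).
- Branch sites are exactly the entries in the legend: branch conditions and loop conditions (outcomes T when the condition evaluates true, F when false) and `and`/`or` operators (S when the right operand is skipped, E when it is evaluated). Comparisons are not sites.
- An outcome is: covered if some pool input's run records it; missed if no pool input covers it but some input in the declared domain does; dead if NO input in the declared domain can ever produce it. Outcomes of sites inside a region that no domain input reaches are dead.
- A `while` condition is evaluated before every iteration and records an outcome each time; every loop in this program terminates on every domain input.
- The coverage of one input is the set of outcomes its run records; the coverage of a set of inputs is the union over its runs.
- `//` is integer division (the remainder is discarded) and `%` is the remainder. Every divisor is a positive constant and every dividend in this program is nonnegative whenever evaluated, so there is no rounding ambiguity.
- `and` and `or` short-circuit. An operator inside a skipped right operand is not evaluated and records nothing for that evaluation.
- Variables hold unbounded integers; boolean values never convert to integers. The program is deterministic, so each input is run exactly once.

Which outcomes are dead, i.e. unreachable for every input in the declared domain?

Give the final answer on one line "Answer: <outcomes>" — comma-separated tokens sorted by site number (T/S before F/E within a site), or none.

running all 105 domain inputs and tallying outcomes:
  reachable outcomes have witnesses, e.g. B1=T (e.g. d=3, q=2, t=4), B1=F (e.g. d=3, q=2, t=2), B2=T (e.g. d=5, q=5, t=2), B2=F (e.g. d=3, q=2, t=2)

Answer: none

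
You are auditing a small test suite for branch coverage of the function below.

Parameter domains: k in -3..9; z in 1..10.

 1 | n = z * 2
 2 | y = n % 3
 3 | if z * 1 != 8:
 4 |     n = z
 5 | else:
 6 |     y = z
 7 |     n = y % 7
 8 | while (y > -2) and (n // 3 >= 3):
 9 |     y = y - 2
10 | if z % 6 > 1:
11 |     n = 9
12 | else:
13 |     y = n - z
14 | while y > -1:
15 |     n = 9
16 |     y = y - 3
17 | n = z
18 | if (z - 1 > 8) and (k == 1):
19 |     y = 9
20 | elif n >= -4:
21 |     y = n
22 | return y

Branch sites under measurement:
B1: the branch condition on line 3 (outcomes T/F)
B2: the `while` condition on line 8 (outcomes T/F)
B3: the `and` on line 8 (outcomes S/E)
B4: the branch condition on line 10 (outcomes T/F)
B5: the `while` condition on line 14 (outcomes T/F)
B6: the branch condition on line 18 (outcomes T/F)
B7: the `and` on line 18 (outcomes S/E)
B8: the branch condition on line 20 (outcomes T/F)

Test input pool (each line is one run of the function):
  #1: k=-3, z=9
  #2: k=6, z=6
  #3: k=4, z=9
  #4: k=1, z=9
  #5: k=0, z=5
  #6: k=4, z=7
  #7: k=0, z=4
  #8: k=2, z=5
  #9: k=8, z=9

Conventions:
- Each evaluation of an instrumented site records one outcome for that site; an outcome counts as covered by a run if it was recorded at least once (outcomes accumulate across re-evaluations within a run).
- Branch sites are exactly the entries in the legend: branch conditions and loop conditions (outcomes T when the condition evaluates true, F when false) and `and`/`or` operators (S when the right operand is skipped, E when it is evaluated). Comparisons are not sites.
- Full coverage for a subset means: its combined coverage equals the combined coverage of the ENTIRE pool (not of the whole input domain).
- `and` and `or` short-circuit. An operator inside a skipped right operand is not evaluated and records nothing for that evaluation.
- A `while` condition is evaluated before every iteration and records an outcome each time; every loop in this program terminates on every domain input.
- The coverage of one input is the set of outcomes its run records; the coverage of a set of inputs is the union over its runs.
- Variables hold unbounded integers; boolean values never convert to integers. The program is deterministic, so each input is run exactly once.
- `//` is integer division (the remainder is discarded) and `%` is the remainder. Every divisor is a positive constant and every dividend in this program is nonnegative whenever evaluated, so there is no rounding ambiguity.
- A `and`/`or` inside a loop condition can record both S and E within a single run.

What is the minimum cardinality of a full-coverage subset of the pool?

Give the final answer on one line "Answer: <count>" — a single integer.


#1 (k=-3, z=9) -> covered: B1=T, B2=T, B2=F, B3=S, B3=E, B4=T, B5=F, B6=F, B7=S, B8=T
#2 (k=6, z=6) -> covered: B1=T, B2=F, B3=E, B4=F, B5=T, B5=F, B6=F, B7=S, B8=T
#3 (k=4, z=9) -> covered: B1=T, B2=T, B2=F, B3=S, B3=E, B4=T, B5=F, B6=F, B7=S, B8=T
#4 (k=1, z=9) -> covered: B1=T, B2=T, B2=F, B3=S, B3=E, B4=T, B5=F, B6=F, B7=S, B8=T
#5 (k=0, z=5) -> covered: B1=T, B2=F, B3=E, B4=T, B5=T, B5=F, B6=F, B7=S, B8=T
#6 (k=4, z=7) -> covered: B1=T, B2=F, B3=E, B4=F, B5=T, B5=F, B6=F, B7=S, B8=T
#7 (k=0, z=4) -> covered: B1=T, B2=F, B3=E, B4=T, B5=T, B5=F, B6=F, B7=S, B8=T
#8 (k=2, z=5) -> covered: B1=T, B2=F, B3=E, B4=T, B5=T, B5=F, B6=F, B7=S, B8=T
#9 (k=8, z=9) -> covered: B1=T, B2=T, B2=F, B3=S, B3=E, B4=T, B5=F, B6=F, B7=S, B8=T
union over all inputs: B1=T, B2=T, B2=F, B3=S, B3=E, B4=T, B4=F, B5=T, B5=F, B6=F, B7=S, B8=T (12 outcomes)
no size-1 subset reaches all 12 outcomes (best union: 10/12)
inputs {1, 2} (size 2) cover everything; no size-2 subset with a lexicographically smaller index list covers all 12
Answer: 2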